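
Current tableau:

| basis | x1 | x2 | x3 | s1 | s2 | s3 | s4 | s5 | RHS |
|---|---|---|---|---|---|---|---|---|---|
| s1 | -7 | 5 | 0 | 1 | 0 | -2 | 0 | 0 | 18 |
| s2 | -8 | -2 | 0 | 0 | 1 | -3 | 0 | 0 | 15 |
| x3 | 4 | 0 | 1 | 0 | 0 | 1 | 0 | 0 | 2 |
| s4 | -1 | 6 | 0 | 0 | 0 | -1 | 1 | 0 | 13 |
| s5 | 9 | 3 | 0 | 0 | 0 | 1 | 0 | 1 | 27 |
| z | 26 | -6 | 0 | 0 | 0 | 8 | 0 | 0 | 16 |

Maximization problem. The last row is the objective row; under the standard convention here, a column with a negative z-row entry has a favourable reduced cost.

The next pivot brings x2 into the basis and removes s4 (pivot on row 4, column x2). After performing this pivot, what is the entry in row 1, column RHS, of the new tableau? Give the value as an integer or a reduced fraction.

43/6

Pivot element is row 4, column x2: 6.
Normalize row 4: new (row 4, RHS) = 13/6 = 13/6.
row 1 ← row 1 − 5·(new row 4): 18 − 5·(13/6) = 43/6.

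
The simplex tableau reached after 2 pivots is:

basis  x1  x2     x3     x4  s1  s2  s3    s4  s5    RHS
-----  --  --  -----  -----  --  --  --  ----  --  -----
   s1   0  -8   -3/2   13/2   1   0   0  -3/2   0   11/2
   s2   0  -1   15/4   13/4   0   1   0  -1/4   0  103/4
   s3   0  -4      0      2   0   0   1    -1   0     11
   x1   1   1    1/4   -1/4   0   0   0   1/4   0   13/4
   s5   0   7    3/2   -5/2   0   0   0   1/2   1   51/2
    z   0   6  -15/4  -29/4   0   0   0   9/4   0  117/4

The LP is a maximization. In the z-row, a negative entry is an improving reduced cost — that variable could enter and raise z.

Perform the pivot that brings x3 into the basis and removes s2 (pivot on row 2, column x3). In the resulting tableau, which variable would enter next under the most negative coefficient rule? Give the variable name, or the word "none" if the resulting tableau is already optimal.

Pivot element 15/4. New z-row = old z-row − (-15/4)·(row 2/(15/4)).
Updated z-row coefficients: x1: 0, x2: 5, x3: 0, x4: -4, s1: 0, s2: 1, s3: 0, s4: 2, s5: 0.
The most negative is -4 in column x4, so x4 would enter next.

x4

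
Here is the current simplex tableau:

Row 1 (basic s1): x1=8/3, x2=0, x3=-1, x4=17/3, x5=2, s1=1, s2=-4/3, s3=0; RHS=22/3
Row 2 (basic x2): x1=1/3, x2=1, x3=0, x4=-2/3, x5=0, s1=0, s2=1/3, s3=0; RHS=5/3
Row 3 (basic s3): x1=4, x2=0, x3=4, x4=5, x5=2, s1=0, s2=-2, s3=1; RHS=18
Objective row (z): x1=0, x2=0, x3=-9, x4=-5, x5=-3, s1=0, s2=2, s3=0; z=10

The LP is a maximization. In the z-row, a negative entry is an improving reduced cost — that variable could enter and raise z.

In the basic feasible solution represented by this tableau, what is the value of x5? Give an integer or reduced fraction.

x5 is nonbasic (not in the basis column), so its value in the current BFS is 0.

0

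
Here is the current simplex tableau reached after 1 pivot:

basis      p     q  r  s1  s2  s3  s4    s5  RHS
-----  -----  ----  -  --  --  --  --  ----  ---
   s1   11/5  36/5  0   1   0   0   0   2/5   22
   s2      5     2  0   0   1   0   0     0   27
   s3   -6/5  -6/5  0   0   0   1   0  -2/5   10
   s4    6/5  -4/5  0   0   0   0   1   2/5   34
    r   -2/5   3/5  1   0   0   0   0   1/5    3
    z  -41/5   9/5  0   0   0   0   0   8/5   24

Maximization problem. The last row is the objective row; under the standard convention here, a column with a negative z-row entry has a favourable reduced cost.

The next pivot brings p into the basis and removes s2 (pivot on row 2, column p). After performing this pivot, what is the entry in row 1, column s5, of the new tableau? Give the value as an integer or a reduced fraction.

2/5

Pivot element is row 2, column p: 5.
Normalize row 2: new (row 2, s5) = 0/5 = 0.
row 1 ← row 1 − (11/5)·(new row 2): 2/5 − (11/5)·0 = 2/5.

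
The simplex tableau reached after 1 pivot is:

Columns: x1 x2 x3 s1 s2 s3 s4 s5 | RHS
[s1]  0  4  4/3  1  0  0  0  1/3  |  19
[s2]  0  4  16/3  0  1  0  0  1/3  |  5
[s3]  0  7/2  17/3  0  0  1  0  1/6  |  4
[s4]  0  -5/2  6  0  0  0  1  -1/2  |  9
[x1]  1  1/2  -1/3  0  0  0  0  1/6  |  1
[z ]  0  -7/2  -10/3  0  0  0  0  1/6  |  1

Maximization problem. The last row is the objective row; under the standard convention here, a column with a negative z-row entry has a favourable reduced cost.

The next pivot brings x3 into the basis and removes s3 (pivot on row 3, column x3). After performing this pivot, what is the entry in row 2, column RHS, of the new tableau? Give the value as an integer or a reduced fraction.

Pivot element is row 3, column x3: 17/3.
Normalize row 3: new (row 3, RHS) = 4/(17/3) = 12/17.
row 2 ← row 2 − (16/3)·(new row 3): 5 − (16/3)·(12/17) = 21/17.

21/17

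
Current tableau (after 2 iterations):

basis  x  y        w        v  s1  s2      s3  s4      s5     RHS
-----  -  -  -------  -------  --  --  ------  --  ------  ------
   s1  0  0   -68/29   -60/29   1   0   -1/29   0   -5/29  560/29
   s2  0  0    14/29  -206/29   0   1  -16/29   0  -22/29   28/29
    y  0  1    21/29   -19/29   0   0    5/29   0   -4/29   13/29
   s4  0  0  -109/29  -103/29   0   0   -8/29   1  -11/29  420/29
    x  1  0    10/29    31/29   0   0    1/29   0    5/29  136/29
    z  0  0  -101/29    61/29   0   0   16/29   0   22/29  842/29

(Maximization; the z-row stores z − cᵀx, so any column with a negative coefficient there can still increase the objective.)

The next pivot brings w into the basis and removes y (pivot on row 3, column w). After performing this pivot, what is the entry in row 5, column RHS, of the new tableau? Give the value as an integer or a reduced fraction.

Pivot element is row 3, column w: 21/29.
Normalize row 3: new (row 3, RHS) = (13/29)/(21/29) = 13/21.
row 5 ← row 5 − (10/29)·(new row 3): 136/29 − (10/29)·(13/21) = 94/21.

94/21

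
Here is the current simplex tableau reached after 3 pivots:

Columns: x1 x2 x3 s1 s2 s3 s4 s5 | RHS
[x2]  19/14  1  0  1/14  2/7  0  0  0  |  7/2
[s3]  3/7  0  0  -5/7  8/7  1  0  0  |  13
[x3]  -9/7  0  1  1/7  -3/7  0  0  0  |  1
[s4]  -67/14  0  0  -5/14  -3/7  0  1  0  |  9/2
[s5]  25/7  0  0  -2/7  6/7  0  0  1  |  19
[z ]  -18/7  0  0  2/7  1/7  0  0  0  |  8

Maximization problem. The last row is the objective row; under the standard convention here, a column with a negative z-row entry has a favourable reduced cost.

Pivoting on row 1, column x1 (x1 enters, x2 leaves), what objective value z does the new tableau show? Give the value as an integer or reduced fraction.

Minimum ratio for x1: (7/2)/(19/14) = 49/19.
z changes by −(z-row coeff of x1)·ratio = −(-18/7)·(49/19) = 126/19.
New z = 8 + (126/19) = 278/19.

278/19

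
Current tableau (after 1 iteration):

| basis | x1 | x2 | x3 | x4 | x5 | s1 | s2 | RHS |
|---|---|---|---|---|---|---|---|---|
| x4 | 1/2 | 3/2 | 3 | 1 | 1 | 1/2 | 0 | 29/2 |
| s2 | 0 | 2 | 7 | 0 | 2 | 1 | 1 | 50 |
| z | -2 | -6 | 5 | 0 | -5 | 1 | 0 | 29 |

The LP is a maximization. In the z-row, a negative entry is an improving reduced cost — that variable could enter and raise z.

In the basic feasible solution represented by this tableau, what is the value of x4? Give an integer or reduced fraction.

29/2

x4 is basic (row 1); its value is the RHS of that row: 29/2.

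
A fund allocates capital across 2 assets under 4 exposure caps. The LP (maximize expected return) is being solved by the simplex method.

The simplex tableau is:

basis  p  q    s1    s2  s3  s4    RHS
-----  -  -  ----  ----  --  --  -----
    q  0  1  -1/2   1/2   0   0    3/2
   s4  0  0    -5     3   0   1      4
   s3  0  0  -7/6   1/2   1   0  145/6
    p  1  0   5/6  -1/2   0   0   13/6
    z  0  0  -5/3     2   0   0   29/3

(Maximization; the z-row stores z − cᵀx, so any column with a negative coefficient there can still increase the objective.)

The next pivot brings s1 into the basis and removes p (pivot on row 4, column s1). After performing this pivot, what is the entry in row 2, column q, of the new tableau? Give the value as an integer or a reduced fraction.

Pivot element is row 4, column s1: 5/6.
Normalize row 4: new (row 4, q) = 0/(5/6) = 0.
row 2 ← row 2 − (-5)·(new row 4): 0 − (-5)·0 = 0.

0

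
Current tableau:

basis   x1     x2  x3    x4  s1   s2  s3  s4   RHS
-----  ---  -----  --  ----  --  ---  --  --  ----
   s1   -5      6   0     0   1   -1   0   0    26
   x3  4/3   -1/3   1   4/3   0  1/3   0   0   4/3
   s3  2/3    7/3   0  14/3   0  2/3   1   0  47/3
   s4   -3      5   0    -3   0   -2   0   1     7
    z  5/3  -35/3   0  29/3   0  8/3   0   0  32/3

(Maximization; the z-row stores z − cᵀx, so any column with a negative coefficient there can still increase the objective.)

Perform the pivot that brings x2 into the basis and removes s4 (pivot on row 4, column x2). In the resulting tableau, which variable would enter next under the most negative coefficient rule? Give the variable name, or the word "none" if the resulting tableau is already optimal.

Pivot element 5. New z-row = old z-row − (-35/3)·(row 4/5).
Updated z-row coefficients: x1: -16/3, x2: 0, x3: 0, x4: 8/3, s1: 0, s2: -2, s3: 0, s4: 7/3.
The most negative is -16/3 in column x1, so x1 would enter next.

x1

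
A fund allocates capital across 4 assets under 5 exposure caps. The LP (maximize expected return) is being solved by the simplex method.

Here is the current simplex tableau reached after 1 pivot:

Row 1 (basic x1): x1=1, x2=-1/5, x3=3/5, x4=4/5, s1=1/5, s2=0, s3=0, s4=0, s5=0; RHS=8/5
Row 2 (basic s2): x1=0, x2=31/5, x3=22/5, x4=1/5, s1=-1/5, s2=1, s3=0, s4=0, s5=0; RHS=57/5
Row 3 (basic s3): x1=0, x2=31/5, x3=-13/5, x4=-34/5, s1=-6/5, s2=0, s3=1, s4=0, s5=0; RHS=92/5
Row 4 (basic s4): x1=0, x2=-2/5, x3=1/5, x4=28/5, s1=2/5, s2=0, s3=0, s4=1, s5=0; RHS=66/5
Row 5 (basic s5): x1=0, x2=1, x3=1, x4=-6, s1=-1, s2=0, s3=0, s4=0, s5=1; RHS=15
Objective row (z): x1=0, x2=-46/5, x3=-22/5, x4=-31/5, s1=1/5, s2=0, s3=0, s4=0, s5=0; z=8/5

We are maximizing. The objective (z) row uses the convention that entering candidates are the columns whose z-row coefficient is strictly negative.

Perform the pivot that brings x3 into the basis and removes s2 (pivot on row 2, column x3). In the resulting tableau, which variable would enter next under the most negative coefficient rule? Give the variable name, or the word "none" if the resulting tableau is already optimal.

x4

Pivot element 22/5. New z-row = old z-row − (-22/5)·(row 2/(22/5)).
Updated z-row coefficients: x1: 0, x2: -3, x3: 0, x4: -6, s1: 0, s2: 1, s3: 0, s4: 0, s5: 0.
The most negative is -6 in column x4, so x4 would enter next.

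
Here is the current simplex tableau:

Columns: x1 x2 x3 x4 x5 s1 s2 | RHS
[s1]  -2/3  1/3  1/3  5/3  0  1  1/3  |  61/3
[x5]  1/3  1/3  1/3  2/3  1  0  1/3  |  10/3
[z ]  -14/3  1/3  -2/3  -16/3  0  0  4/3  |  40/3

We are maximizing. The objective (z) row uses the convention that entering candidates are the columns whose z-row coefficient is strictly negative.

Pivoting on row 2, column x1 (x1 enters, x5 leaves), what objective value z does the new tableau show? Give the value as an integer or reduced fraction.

Minimum ratio for x1: (10/3)/(1/3) = 10.
z changes by −(z-row coeff of x1)·ratio = −(-14/3)·10 = 140/3.
New z = 40/3 + (140/3) = 60.

60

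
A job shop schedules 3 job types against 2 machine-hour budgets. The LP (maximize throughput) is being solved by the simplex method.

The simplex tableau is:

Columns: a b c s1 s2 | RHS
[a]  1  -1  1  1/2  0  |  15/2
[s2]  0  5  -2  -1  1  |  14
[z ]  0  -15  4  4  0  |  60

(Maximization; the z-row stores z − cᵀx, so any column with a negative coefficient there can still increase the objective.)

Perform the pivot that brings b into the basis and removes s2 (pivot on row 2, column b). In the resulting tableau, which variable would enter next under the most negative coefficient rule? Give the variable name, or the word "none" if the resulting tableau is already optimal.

Pivot element 5. New z-row = old z-row − (-15)·(row 2/5).
Updated z-row coefficients: a: 0, b: 0, c: -2, s1: 1, s2: 3.
The most negative is -2 in column c, so c would enter next.

c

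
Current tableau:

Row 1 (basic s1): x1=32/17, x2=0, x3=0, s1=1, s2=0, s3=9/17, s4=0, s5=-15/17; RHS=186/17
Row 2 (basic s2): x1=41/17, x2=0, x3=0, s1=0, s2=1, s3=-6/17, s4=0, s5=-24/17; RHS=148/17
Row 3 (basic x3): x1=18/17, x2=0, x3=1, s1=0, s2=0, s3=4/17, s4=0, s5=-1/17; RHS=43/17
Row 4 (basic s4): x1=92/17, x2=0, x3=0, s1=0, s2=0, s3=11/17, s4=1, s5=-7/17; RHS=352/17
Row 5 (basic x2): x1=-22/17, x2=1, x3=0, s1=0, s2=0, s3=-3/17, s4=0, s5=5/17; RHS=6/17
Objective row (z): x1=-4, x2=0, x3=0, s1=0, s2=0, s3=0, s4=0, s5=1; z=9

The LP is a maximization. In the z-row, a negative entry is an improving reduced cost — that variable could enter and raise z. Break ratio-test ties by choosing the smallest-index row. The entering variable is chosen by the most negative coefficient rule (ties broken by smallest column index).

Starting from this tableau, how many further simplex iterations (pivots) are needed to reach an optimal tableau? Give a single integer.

1

pivot: x1 in, x3 out → z = 167/9
No improving column remains; optimal.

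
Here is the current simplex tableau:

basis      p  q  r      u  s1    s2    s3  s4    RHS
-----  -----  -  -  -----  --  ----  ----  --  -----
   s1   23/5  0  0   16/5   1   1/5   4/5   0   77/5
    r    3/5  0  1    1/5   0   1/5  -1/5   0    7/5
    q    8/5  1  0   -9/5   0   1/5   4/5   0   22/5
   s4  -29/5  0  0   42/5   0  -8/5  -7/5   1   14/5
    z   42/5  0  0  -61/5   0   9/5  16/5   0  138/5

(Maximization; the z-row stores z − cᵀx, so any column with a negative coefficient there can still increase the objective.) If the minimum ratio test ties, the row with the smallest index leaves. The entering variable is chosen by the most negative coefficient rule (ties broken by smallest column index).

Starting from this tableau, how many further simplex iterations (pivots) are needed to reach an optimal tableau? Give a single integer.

pivot: u in, s4 out → z = 95/3
pivot: s2 in, r out → z = 173/5
No improving column remains; optimal.

2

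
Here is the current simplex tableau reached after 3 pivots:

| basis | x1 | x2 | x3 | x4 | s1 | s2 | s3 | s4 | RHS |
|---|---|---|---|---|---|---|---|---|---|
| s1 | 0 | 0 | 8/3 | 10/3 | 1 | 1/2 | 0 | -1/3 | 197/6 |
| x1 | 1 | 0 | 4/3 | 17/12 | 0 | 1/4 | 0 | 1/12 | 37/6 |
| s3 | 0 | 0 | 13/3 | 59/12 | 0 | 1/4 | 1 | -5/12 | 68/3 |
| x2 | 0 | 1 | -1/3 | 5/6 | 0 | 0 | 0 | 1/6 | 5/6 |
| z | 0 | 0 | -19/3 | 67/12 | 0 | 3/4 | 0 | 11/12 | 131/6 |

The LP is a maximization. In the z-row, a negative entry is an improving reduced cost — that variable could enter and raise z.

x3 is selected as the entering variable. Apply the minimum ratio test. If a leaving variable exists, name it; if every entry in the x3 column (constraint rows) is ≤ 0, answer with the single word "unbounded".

x1

Ratios: row 1 (s1): (197/6)/(8/3) = 197/16; row 2 (x1): (37/6)/(4/3) = 37/8; row 3 (s3): (68/3)/(13/3) = 68/13; row 4 (x2): entry -1/3 ≤ 0, skip.
Minimum ratio is in the x1 row, so x1 leaves.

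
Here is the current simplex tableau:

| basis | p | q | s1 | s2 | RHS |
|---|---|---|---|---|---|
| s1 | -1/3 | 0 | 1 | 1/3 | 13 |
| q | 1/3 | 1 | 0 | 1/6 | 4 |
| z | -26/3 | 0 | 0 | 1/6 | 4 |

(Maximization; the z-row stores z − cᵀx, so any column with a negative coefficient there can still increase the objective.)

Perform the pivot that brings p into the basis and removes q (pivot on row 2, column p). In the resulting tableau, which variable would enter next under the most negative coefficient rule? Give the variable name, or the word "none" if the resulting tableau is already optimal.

Pivot element 1/3. New z-row = old z-row − (-26/3)·(row 2/(1/3)).
Updated z-row coefficients: p: 0, q: 26, s1: 0, s2: 9/2.
No coefficient is strictly negative; the tableau after this pivot is optimal.

none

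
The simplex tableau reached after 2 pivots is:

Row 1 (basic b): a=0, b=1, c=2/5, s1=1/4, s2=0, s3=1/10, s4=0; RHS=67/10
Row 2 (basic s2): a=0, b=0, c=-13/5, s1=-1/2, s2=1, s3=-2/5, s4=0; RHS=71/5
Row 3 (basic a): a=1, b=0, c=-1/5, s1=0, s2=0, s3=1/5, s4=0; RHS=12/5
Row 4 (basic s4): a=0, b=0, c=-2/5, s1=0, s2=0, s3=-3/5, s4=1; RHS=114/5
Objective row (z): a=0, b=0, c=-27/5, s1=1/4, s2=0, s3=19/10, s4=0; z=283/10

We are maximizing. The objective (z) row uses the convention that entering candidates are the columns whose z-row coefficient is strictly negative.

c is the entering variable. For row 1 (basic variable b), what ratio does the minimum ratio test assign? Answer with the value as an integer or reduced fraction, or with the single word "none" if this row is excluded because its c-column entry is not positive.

Ratio = RHS / (c entry) = (67/10) / (2/5) = 67/4.

67/4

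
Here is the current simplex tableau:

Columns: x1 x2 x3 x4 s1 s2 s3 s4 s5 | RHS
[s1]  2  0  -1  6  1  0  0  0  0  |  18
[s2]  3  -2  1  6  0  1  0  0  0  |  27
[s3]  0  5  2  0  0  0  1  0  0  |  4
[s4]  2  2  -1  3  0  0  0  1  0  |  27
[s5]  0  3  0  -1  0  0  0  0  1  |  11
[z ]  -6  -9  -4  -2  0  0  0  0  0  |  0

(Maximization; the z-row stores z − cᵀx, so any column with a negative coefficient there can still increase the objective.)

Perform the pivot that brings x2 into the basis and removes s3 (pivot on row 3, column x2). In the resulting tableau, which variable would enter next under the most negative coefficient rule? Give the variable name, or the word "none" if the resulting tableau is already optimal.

x1

Pivot element 5. New z-row = old z-row − (-9)·(row 3/5).
Updated z-row coefficients: x1: -6, x2: 0, x3: -2/5, x4: -2, s1: 0, s2: 0, s3: 9/5, s4: 0, s5: 0.
The most negative is -6 in column x1, so x1 would enter next.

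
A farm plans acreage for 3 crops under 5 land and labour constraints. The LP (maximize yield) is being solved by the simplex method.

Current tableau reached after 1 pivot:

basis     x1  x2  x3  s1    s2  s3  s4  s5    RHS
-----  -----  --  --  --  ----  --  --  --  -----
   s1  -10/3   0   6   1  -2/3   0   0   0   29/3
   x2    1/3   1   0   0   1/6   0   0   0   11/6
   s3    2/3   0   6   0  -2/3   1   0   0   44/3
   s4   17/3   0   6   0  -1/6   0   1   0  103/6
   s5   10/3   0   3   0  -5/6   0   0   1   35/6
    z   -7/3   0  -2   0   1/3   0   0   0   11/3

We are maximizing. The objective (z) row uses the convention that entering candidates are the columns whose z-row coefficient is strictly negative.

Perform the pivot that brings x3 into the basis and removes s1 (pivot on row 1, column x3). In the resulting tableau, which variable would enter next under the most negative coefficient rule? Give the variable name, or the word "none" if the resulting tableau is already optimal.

Pivot element 6. New z-row = old z-row − (-2)·(row 1/6).
Updated z-row coefficients: x1: -31/9, x2: 0, x3: 0, s1: 1/3, s2: 1/9, s3: 0, s4: 0, s5: 0.
The most negative is -31/9 in column x1, so x1 would enter next.

x1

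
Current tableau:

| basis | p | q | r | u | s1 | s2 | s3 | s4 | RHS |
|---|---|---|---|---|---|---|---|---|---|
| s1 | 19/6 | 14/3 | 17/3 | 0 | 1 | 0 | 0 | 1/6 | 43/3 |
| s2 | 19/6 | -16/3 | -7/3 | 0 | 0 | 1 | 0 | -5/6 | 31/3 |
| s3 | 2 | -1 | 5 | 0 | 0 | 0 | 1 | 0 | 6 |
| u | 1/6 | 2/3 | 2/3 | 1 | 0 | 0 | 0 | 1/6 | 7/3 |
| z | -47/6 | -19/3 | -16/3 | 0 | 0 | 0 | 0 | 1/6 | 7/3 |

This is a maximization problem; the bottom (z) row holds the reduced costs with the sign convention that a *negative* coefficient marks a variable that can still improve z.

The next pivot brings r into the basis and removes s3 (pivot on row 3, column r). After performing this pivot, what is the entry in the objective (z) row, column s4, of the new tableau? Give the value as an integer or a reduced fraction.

1/6

Pivot element is row 3, column r: 5.
Normalize row 3: new (row 3, s4) = 0/5 = 0.
z-row ← z-row − (-16/3)·(new row 3): 1/6 − (-16/3)·0 = 1/6.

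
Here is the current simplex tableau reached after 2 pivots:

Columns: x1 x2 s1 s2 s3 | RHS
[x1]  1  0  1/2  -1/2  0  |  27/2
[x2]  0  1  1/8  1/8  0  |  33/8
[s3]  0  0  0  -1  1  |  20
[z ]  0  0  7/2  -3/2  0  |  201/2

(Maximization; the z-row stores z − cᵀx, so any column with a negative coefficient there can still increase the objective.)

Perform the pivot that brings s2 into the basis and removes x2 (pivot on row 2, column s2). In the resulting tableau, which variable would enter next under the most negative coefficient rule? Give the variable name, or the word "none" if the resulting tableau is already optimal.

Pivot element 1/8. New z-row = old z-row − (-3/2)·(row 2/(1/8)).
Updated z-row coefficients: x1: 0, x2: 12, s1: 5, s2: 0, s3: 0.
No coefficient is strictly negative; the tableau after this pivot is optimal.

none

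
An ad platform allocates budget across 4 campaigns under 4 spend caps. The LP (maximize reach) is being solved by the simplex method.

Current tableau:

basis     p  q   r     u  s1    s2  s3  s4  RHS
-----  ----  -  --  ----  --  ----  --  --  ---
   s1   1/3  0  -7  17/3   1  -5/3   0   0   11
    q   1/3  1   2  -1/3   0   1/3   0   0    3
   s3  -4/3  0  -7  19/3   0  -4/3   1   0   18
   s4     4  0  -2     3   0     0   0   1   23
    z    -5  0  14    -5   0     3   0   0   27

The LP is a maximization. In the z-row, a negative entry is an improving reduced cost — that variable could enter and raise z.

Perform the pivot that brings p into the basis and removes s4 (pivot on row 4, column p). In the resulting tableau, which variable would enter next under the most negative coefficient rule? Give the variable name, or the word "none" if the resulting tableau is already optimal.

Pivot element 4. New z-row = old z-row − (-5)·(row 4/4).
Updated z-row coefficients: p: 0, q: 0, r: 23/2, u: -5/4, s1: 0, s2: 3, s3: 0, s4: 5/4.
The most negative is -5/4 in column u, so u would enter next.

u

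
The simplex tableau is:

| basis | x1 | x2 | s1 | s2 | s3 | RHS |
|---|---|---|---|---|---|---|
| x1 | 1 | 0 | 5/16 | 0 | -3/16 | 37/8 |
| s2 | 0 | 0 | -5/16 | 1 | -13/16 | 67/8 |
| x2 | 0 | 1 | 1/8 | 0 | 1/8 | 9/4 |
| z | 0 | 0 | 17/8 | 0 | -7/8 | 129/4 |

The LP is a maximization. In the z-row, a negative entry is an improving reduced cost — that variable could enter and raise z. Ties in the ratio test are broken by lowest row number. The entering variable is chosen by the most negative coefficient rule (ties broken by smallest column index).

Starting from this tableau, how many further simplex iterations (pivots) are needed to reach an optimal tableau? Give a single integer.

pivot: s3 in, x2 out → z = 48
No improving column remains; optimal.

1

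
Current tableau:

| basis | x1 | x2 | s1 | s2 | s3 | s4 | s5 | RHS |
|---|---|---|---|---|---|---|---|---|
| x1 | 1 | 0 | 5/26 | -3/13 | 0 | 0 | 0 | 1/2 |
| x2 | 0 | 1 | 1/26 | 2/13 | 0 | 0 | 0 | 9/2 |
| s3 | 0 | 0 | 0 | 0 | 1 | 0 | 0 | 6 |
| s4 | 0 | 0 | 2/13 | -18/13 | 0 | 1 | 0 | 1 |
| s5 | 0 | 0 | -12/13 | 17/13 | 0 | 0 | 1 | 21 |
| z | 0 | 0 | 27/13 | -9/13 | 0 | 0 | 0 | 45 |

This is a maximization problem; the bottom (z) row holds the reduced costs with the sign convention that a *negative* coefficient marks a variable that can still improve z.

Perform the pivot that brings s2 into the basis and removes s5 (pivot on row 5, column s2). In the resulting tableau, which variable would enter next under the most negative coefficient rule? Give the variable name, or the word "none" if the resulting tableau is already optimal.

none

Pivot element 17/13. New z-row = old z-row − (-9/13)·(row 5/(17/13)).
Updated z-row coefficients: x1: 0, x2: 0, s1: 27/17, s2: 0, s3: 0, s4: 0, s5: 9/17.
No coefficient is strictly negative; the tableau after this pivot is optimal.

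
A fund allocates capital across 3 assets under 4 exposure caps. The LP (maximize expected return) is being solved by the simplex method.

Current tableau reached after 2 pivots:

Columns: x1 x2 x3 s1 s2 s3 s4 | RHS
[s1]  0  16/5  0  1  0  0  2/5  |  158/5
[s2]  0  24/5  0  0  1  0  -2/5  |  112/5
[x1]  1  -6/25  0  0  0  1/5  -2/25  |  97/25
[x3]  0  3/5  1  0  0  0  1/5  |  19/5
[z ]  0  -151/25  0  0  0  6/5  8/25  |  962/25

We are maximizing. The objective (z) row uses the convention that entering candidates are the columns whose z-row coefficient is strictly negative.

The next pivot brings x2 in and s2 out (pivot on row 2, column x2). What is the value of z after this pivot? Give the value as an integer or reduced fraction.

200/3

Minimum ratio for x2: (112/5)/(24/5) = 14/3.
z changes by −(z-row coeff of x2)·ratio = −(-151/25)·(14/3) = 2114/75.
New z = 962/25 + (2114/75) = 200/3.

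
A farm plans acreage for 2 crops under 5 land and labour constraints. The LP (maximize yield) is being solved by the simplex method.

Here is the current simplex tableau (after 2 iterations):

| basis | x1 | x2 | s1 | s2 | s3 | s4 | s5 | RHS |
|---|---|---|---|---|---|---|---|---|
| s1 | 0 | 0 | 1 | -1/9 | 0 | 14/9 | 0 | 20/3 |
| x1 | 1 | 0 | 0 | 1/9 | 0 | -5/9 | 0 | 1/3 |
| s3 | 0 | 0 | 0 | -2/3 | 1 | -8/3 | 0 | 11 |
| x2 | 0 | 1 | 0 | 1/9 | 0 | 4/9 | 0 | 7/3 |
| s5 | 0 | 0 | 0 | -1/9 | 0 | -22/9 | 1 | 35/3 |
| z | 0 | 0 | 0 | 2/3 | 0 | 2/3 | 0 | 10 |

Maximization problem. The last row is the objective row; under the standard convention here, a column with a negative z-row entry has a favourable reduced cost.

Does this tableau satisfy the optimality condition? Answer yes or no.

No objective-row coefficient is strictly negative, so no entering variable exists; the tableau is optimal.

yes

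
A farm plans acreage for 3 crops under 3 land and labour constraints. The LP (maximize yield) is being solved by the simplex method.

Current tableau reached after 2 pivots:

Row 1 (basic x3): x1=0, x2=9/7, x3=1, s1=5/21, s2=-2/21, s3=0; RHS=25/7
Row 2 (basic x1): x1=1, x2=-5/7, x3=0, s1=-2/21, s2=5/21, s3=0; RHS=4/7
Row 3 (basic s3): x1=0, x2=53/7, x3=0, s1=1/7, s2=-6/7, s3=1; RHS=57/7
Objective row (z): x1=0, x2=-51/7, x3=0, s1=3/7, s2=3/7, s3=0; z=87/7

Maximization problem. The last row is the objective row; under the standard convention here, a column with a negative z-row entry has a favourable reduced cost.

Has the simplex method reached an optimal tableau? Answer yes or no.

no

Column x2 has objective-row coefficient -51/7, which is negative; an improving pivot exists, so not yet optimal.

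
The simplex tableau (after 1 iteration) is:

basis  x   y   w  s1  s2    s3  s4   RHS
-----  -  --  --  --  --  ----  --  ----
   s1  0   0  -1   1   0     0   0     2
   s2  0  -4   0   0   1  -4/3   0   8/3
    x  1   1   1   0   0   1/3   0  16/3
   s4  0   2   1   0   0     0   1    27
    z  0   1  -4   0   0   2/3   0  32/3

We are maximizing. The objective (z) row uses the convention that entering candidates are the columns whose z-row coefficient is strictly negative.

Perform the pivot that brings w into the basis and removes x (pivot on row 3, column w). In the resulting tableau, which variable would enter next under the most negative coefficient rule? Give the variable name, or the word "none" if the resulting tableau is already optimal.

Pivot element 1. New z-row = old z-row − (-4)·(row 3/1).
Updated z-row coefficients: x: 4, y: 5, w: 0, s1: 0, s2: 0, s3: 2, s4: 0.
No coefficient is strictly negative; the tableau after this pivot is optimal.

none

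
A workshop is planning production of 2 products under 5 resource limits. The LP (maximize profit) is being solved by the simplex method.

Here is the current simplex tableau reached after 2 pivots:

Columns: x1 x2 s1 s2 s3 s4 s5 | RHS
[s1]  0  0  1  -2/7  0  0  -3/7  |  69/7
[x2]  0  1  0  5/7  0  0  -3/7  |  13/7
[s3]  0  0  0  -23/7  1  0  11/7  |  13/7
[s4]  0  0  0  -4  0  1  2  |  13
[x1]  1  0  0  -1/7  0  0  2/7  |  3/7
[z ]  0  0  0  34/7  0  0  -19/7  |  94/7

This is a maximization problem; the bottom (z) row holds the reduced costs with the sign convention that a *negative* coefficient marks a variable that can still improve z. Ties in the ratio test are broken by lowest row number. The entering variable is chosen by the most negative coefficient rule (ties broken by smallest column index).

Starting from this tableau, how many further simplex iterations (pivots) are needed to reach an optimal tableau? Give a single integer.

2

pivot: s5 in, s3 out → z = 183/11
pivot: s2 in, x1 out → z = 84/5
No improving column remains; optimal.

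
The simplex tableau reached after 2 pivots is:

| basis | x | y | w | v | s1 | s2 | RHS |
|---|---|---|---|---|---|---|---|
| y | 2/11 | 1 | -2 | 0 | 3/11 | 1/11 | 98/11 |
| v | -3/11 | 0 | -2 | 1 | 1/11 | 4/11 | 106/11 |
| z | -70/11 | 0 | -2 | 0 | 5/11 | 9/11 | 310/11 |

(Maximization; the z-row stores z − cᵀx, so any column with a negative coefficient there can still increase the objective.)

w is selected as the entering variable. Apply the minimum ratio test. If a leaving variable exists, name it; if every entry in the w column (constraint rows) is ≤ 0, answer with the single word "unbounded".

unbounded

w-column entries: row 1: -2, row 2: -2. All ≤ 0, so w can increase without bound; the LP is unbounded in this direction.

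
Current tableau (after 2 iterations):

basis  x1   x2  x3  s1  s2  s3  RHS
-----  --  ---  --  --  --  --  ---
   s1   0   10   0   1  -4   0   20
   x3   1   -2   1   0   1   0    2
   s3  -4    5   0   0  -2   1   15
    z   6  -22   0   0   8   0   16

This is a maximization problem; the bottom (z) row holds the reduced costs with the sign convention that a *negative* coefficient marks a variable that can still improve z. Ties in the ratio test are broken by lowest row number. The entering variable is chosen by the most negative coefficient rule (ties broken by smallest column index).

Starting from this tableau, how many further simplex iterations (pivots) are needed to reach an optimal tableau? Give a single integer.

2

pivot: x2 in, s1 out → z = 60
pivot: s2 in, x3 out → z = 84
No improving column remains; optimal.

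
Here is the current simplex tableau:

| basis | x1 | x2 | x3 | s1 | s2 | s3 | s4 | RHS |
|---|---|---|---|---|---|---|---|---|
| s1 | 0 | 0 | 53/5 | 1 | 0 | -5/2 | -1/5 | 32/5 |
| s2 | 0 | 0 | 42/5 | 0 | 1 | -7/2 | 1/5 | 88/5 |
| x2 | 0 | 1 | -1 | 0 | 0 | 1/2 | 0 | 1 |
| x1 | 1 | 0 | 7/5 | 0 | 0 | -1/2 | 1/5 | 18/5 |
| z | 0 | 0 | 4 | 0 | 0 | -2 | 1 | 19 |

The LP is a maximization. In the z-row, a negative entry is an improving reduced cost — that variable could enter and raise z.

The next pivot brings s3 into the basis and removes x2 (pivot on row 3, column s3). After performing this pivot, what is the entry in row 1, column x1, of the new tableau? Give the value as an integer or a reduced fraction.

Pivot element is row 3, column s3: 1/2.
Normalize row 3: new (row 3, x1) = 0/(1/2) = 0.
row 1 ← row 1 − (-5/2)·(new row 3): 0 − (-5/2)·0 = 0.

0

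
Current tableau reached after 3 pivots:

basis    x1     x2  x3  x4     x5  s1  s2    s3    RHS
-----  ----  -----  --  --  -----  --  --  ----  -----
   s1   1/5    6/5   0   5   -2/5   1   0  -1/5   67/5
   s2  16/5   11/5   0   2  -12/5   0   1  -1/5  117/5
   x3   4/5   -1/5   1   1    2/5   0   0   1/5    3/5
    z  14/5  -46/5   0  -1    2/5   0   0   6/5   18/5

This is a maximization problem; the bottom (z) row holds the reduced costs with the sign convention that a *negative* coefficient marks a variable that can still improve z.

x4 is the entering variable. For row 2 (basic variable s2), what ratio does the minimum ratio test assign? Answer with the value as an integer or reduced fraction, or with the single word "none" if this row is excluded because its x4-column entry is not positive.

Ratio = RHS / (x4 entry) = (117/5) / 2 = 117/10.

117/10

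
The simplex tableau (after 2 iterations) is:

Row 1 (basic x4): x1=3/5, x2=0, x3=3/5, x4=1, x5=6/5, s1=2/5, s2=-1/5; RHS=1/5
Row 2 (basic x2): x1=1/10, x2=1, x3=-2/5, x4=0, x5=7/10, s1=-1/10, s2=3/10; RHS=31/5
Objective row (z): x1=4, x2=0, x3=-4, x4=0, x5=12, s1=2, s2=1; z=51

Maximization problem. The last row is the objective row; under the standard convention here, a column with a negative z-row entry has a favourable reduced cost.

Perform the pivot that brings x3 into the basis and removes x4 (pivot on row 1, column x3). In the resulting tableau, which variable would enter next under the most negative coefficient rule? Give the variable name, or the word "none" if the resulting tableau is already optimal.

s2

Pivot element 3/5. New z-row = old z-row − (-4)·(row 1/(3/5)).
Updated z-row coefficients: x1: 8, x2: 0, x3: 0, x4: 20/3, x5: 20, s1: 14/3, s2: -1/3.
The most negative is -1/3 in column s2, so s2 would enter next.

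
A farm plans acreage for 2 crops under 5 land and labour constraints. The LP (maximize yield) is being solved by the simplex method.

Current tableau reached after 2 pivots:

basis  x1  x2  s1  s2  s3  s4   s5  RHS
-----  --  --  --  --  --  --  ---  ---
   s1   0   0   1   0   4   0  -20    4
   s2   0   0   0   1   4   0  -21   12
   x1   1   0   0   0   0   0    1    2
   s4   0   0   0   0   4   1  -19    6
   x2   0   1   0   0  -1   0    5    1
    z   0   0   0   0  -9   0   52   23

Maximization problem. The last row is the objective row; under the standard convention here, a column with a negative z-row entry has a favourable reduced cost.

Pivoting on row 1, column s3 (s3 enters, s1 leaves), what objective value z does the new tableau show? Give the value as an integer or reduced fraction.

Minimum ratio for s3: 4/4 = 1.
z changes by −(z-row coeff of s3)·ratio = −(-9)·1 = 9.
New z = 23 + 9 = 32.

32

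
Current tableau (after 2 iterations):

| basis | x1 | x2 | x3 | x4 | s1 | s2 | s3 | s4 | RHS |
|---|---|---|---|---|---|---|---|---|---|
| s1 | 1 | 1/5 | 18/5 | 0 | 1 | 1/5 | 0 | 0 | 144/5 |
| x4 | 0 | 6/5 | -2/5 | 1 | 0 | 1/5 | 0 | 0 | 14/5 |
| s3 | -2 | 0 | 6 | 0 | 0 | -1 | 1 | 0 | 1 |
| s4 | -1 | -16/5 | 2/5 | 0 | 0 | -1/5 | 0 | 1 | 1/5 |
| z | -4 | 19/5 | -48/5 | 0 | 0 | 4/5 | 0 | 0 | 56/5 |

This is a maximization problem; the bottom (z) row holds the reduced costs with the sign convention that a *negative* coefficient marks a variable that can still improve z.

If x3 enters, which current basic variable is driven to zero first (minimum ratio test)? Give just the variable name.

s3

Ratios: row 1 (s1): (144/5)/(18/5) = 8; row 2 (x4): entry -2/5 ≤ 0, skip; row 3 (s3): 1/6 = 1/6; row 4 (s4): (1/5)/(2/5) = 1/2.
Minimum ratio 1/6 is in the s3 row, so s3 leaves.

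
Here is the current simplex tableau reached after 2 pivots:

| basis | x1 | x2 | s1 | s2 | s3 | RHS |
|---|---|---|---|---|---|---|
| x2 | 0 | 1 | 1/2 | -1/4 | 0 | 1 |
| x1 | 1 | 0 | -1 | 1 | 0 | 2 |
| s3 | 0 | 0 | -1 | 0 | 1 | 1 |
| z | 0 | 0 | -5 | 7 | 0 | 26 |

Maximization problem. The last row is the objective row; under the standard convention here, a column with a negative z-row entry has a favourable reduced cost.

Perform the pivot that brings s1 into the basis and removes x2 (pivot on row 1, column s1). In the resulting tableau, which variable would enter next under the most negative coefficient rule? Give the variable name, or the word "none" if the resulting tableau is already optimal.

none

Pivot element 1/2. New z-row = old z-row − (-5)·(row 1/(1/2)).
Updated z-row coefficients: x1: 0, x2: 10, s1: 0, s2: 9/2, s3: 0.
No coefficient is strictly negative; the tableau after this pivot is optimal.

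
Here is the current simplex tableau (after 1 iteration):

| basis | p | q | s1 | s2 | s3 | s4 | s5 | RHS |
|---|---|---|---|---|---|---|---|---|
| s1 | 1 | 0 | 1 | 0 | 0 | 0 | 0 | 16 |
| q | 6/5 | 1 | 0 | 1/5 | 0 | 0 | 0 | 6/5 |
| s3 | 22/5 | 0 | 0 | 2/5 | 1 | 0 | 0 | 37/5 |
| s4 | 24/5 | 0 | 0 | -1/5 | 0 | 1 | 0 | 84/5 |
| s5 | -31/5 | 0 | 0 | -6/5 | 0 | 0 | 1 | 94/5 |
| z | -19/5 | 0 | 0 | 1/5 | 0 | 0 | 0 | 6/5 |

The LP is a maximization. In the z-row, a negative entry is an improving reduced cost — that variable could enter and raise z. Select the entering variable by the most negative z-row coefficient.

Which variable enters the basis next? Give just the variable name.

Objective-row coefficients: p: -19/5, q: 0, s1: 0, s2: 1/5, s3: 0, s4: 0, s5: 0.
The most negative is -19/5 in column p, so p enters.

p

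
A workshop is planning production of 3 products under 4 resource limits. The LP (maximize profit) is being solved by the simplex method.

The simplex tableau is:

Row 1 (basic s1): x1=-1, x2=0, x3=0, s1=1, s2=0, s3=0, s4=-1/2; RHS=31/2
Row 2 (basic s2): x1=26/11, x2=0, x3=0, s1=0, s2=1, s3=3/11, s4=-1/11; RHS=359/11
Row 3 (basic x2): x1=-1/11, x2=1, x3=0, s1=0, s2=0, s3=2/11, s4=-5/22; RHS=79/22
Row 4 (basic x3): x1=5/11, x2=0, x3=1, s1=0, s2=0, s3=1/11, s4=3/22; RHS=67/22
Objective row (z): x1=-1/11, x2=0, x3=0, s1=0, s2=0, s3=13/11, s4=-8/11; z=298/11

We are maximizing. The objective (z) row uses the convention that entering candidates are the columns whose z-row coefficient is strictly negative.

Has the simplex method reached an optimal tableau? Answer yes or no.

no

Column x1 has objective-row coefficient -1/11, which is negative; an improving pivot exists, so not yet optimal.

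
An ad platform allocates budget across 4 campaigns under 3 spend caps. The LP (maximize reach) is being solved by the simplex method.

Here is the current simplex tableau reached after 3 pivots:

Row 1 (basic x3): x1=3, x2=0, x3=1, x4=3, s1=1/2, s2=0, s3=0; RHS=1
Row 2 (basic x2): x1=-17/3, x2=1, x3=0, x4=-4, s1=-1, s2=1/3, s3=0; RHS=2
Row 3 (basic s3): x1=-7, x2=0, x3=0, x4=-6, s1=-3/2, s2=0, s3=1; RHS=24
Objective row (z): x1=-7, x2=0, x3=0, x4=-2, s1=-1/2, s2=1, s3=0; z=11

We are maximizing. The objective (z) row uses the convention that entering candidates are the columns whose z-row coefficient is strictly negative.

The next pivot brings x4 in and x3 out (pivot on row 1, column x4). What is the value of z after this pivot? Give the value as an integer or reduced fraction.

35/3

Minimum ratio for x4: 1/3 = 1/3.
z changes by −(z-row coeff of x4)·ratio = −(-2)·(1/3) = 2/3.
New z = 11 + (2/3) = 35/3.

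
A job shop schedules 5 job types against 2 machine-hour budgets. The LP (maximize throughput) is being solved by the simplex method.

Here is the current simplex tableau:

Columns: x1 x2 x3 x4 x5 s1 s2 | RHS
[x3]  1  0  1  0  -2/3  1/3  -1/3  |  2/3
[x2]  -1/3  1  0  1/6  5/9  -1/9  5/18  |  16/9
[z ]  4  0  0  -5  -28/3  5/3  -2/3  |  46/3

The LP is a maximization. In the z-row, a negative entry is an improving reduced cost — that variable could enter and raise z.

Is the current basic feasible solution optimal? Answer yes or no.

no

Column x4 has objective-row coefficient -5, which is negative; an improving pivot exists, so not yet optimal.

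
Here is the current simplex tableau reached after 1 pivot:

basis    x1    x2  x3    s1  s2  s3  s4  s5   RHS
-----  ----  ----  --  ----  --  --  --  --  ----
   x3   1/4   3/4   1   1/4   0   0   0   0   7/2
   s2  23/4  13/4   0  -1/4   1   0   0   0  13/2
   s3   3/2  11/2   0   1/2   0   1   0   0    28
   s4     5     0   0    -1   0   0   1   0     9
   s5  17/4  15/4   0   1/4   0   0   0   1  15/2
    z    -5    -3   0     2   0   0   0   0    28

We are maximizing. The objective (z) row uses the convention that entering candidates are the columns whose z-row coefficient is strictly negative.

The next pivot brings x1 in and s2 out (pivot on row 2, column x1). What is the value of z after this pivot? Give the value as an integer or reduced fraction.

774/23

Minimum ratio for x1: (13/2)/(23/4) = 26/23.
z changes by −(z-row coeff of x1)·ratio = −(-5)·(26/23) = 130/23.
New z = 28 + (130/23) = 774/23.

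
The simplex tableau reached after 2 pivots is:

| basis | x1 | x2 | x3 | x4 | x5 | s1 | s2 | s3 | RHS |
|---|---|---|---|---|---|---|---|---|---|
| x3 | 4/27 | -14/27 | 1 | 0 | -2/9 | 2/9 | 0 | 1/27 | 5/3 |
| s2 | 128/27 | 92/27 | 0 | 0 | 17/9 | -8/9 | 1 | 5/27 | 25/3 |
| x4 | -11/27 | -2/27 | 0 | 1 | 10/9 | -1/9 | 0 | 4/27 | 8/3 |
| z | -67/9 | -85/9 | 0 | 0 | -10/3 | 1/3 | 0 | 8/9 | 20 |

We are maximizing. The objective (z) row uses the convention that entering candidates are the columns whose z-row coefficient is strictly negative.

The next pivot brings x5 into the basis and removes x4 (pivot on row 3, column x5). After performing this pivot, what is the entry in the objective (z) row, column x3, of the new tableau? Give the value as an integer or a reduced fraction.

0

Pivot element is row 3, column x5: 10/9.
Normalize row 3: new (row 3, x3) = 0/(10/9) = 0.
z-row ← z-row − (-10/3)·(new row 3): 0 − (-10/3)·0 = 0.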